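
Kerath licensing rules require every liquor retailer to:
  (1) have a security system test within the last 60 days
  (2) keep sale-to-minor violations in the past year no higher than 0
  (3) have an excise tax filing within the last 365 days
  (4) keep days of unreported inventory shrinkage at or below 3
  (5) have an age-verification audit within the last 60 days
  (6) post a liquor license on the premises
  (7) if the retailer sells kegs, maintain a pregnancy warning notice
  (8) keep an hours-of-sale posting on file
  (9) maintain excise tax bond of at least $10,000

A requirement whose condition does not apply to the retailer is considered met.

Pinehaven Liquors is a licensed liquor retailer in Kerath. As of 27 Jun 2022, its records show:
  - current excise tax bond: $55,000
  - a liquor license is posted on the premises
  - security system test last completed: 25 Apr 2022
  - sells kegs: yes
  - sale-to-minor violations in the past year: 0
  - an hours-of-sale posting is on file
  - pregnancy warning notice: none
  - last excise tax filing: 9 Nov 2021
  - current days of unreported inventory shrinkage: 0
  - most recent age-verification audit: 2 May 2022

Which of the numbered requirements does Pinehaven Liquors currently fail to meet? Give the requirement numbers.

1, 7

1. security system test 63 days ago vs limit 60 → not met
2. sale-to-minor violations in the past year 0 ≤ 0 → met
3. excise tax filing 230 days ago vs limit 365 → met
4. days of unreported inventory shrinkage 0 ≤ 3 → met
5. age-verification audit 56 days ago vs limit 60 → met
6. liquor license present → met
7. condition 'sells kegs' holds; pregnancy warning notice absent → not met
8. hours-of-sale posting present → met
9. excise tax bond $55,000 ≥ $10,000 → met
Not met: 1, 7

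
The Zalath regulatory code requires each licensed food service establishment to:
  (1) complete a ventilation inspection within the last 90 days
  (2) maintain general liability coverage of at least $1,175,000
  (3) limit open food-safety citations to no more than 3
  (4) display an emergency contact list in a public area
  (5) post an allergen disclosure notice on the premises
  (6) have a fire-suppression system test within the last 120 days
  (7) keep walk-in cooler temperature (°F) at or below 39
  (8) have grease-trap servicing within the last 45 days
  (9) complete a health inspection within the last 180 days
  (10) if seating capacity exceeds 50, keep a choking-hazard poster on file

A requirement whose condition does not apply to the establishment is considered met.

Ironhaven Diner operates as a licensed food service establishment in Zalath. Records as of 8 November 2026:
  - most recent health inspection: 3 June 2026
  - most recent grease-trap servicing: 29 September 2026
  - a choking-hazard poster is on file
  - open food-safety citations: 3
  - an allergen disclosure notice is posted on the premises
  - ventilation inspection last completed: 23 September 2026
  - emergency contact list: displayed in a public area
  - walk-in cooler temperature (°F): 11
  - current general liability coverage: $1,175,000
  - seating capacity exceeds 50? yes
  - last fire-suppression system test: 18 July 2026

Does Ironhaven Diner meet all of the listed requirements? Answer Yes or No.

1. ventilation inspection 46 days ago vs limit 90 → met
2. general liability coverage $1,175,000 ≥ $1,175,000 → met
3. open food-safety citations 3 ≤ 3 → met
4. emergency contact list present → met
5. allergen disclosure notice present → met
6. fire-suppression system test 113 days ago vs limit 120 → met
7. walk-in cooler temperature (°F) 11 ≤ 39 → met
8. grease-trap servicing 40 days ago vs limit 45 → met
9. health inspection 158 days ago vs limit 180 → met
10. condition 'seating capacity exceeds 50' holds; choking-hazard poster present → met
All met.

Yes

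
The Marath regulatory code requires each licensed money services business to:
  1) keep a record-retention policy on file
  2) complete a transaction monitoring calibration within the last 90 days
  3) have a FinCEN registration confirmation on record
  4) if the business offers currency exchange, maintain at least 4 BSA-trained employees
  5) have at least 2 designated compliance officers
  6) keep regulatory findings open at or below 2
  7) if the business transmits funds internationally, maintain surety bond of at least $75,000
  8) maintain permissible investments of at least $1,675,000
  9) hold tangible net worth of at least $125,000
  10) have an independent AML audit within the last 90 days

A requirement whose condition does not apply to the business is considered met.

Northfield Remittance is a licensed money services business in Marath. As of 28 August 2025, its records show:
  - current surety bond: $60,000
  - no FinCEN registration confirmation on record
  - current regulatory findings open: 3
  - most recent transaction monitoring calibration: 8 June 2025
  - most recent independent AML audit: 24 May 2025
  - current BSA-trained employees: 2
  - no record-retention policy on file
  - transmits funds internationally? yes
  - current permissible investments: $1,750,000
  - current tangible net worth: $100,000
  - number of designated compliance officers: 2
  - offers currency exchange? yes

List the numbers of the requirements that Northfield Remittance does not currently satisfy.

1. record-retention policy absent → not met
2. transaction monitoring calibration 81 days ago vs limit 90 → met
3. FinCEN registration confirmation absent → not met
4. condition 'offers currency exchange' holds; BSA-trained employees 2 < 4 → not met
5. designated compliance officers 2 ≥ 2 → met
6. regulatory findings open 3 > 2 → not met
7. condition 'transmits funds internationally' holds; surety bond $60,000 < $75,000 → not met
8. permissible investments $1,750,000 ≥ $1,675,000 → met
9. tangible net worth $100,000 < $125,000 → not met
10. independent AML audit 96 days ago vs limit 90 → not met
Not met: 1, 3, 4, 6, 7, 9, 10

1, 3, 4, 6, 7, 9, 10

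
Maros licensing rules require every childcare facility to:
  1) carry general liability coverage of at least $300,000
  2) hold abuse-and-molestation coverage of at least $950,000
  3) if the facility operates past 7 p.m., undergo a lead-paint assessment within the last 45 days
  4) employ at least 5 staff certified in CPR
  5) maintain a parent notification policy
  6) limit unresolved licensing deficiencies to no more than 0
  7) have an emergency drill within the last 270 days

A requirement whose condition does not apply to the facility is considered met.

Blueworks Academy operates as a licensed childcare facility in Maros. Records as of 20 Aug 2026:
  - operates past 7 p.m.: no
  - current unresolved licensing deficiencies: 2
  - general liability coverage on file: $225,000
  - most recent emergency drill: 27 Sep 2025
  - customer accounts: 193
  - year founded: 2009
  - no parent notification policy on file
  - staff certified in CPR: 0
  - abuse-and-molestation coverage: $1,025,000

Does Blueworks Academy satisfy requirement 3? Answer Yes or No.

3. condition 'operates past 7 p.m.' does not hold → requirement n/a → met

Yes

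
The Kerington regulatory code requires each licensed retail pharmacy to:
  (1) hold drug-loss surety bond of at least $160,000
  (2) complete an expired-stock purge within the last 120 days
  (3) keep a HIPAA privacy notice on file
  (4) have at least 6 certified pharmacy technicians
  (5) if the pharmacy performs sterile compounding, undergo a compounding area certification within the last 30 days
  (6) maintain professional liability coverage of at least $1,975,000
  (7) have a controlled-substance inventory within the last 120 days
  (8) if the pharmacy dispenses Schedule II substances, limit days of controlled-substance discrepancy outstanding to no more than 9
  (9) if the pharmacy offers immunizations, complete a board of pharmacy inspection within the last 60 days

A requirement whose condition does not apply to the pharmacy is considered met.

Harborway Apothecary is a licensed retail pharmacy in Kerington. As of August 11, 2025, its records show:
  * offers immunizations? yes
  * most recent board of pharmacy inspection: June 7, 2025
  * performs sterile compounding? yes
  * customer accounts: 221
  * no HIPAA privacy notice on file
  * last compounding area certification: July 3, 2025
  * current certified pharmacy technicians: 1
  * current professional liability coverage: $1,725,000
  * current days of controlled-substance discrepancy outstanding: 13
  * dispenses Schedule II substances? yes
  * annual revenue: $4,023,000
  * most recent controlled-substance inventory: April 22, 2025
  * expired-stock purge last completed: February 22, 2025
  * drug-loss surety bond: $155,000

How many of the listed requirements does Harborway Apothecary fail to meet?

8

1. drug-loss surety bond $155,000 < $160,000 → not met
2. expired-stock purge 170 days ago vs limit 120 → not met
3. HIPAA privacy notice absent → not met
4. certified pharmacy technicians 1 < 6 → not met
5. condition 'performs sterile compounding' holds; compounding area certification 39 days ago vs limit 30 → not met
6. professional liability coverage $1,725,000 < $1,975,000 → not met
7. controlled-substance inventory 111 days ago vs limit 120 → met
8. condition 'dispenses Schedule II substances' holds; days of controlled-substance discrepancy outstanding 13 > 9 → not met
9. condition 'offers immunizations' holds; board of pharmacy inspection 65 days ago vs limit 60 → not met
Not met: 8 of 9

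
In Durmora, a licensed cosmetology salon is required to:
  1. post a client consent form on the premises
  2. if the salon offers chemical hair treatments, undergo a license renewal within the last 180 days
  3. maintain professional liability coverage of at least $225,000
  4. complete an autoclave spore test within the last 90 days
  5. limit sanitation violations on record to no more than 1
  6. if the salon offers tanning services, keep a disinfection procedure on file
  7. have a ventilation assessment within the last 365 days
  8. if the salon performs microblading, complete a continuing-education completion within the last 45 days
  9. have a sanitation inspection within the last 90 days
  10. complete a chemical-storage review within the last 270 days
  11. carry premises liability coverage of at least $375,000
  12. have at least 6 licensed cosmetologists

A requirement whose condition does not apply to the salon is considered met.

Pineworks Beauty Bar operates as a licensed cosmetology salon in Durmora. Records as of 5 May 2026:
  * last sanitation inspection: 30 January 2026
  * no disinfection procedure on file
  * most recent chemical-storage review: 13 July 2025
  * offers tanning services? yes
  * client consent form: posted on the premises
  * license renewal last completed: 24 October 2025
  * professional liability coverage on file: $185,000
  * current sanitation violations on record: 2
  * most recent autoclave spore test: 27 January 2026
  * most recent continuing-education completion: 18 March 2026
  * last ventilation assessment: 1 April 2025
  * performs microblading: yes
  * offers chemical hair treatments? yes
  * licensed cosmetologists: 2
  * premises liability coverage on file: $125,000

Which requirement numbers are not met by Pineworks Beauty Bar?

1. client consent form present → met
2. condition 'offers chemical hair treatments' holds; license renewal 193 days ago vs limit 180 → not met
3. professional liability coverage $185,000 < $225,000 → not met
4. autoclave spore test 98 days ago vs limit 90 → not met
5. sanitation violations on record 2 > 1 → not met
6. condition 'offers tanning services' holds; disinfection procedure absent → not met
7. ventilation assessment 399 days ago vs limit 365 → not met
8. condition 'performs microblading' holds; continuing-education completion 48 days ago vs limit 45 → not met
9. sanitation inspection 95 days ago vs limit 90 → not met
10. chemical-storage review 296 days ago vs limit 270 → not met
11. premises liability coverage $125,000 < $375,000 → not met
12. licensed cosmetologists 2 < 6 → not met
Not met: 2, 3, 4, 5, 6, 7, 8, 9, 10, 11, 12

2, 3, 4, 5, 6, 7, 8, 9, 10, 11, 12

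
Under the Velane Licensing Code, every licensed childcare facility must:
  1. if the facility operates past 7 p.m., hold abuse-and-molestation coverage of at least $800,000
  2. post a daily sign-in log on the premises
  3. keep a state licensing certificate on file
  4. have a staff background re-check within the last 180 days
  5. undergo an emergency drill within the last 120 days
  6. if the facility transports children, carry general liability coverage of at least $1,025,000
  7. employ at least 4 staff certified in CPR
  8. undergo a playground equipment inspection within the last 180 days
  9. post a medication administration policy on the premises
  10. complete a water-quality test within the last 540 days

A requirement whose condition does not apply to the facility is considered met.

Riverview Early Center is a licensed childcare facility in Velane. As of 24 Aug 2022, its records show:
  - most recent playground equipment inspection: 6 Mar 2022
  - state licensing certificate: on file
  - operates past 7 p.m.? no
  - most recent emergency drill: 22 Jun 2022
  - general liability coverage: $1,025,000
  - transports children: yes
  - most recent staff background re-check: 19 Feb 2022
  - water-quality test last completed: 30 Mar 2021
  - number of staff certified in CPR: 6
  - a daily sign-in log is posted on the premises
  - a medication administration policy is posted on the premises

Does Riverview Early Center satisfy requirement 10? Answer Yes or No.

Yes

10. water-quality test 512 days ago vs limit 540 → met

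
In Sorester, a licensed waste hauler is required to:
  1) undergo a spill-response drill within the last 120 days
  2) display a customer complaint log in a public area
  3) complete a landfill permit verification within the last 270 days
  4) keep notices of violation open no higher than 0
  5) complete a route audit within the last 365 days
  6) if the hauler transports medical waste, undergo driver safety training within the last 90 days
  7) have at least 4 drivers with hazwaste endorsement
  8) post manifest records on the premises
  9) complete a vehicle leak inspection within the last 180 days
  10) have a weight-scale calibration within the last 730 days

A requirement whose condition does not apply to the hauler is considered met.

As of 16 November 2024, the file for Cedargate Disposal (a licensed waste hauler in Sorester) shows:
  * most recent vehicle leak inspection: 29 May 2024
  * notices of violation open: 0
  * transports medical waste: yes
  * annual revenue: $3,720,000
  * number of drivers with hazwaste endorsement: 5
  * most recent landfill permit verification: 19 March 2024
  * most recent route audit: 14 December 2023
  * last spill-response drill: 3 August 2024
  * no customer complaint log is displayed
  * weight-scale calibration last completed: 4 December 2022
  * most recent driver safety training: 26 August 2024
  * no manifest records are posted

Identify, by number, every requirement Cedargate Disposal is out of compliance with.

2, 8

1. spill-response drill 105 days ago vs limit 120 → met
2. customer complaint log absent → not met
3. landfill permit verification 242 days ago vs limit 270 → met
4. notices of violation open 0 ≤ 0 → met
5. route audit 338 days ago vs limit 365 → met
6. condition 'transports medical waste' holds; driver safety training 82 days ago vs limit 90 → met
7. drivers with hazwaste endorsement 5 ≥ 4 → met
8. manifest records absent → not met
9. vehicle leak inspection 171 days ago vs limit 180 → met
10. weight-scale calibration 713 days ago vs limit 730 → met
Not met: 2, 8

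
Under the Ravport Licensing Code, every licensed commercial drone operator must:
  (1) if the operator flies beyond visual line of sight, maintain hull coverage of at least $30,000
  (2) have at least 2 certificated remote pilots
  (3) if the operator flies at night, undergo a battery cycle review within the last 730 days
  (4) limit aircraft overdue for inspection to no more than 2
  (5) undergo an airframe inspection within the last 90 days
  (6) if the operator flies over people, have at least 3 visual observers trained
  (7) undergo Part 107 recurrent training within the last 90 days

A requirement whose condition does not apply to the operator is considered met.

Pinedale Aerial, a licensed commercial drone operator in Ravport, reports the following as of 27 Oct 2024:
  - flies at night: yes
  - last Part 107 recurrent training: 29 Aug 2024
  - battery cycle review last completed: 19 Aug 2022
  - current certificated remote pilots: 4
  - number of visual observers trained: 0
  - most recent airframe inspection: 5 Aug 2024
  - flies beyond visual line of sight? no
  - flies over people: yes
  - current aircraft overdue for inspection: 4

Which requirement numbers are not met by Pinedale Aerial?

3, 4, 6

1. condition 'flies beyond visual line of sight' does not hold → requirement n/a → met
2. certificated remote pilots 4 ≥ 2 → met
3. condition 'flies at night' holds; battery cycle review 800 days ago vs limit 730 → not met
4. aircraft overdue for inspection 4 > 2 → not met
5. airframe inspection 83 days ago vs limit 90 → met
6. condition 'flies over people' holds; visual observers trained 0 < 3 → not met
7. Part 107 recurrent training 59 days ago vs limit 90 → met
Not met: 3, 4, 6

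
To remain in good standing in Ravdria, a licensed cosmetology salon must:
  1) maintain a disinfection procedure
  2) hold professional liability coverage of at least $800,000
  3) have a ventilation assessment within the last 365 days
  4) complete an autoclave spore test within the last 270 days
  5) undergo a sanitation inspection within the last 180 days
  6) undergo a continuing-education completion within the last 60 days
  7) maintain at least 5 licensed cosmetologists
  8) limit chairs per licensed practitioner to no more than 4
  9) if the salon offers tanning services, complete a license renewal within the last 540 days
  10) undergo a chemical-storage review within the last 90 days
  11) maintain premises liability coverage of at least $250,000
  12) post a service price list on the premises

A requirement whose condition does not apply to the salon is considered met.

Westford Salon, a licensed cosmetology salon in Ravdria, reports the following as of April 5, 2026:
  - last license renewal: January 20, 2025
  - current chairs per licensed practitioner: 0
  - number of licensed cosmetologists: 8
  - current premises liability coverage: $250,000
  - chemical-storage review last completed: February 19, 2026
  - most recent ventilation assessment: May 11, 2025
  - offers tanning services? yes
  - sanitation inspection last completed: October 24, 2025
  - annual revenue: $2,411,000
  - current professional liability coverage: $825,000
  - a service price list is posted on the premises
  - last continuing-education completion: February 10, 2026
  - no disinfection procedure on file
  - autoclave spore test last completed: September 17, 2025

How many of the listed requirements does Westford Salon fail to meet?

1

1. disinfection procedure absent → not met
2. professional liability coverage $825,000 ≥ $800,000 → met
3. ventilation assessment 329 days ago vs limit 365 → met
4. autoclave spore test 200 days ago vs limit 270 → met
5. sanitation inspection 163 days ago vs limit 180 → met
6. continuing-education completion 54 days ago vs limit 60 → met
7. licensed cosmetologists 8 ≥ 5 → met
8. chairs per licensed practitioner 0 ≤ 4 → met
9. condition 'offers tanning services' holds; license renewal 440 days ago vs limit 540 → met
10. chemical-storage review 45 days ago vs limit 90 → met
11. premises liability coverage $250,000 ≥ $250,000 → met
12. service price list present → met
Not met: 1 of 12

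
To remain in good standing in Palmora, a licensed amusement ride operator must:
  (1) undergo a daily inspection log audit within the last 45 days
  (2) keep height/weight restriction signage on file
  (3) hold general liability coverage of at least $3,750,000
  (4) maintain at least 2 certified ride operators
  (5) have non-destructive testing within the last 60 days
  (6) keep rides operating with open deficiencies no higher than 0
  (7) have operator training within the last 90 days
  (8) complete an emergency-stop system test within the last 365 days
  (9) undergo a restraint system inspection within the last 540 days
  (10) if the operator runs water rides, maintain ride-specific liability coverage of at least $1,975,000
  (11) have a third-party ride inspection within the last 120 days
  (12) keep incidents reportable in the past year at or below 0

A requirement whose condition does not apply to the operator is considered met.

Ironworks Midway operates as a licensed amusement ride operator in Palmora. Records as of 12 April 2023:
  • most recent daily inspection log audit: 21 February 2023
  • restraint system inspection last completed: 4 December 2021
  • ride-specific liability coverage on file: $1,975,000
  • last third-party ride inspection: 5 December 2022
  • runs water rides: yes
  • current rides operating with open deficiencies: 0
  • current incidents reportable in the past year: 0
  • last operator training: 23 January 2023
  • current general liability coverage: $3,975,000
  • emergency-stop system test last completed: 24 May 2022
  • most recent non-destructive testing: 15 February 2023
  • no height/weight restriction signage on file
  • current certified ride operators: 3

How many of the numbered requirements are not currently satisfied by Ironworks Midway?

3

1. daily inspection log audit 50 days ago vs limit 45 → not met
2. height/weight restriction signage absent → not met
3. general liability coverage $3,975,000 ≥ $3,750,000 → met
4. certified ride operators 3 ≥ 2 → met
5. non-destructive testing 56 days ago vs limit 60 → met
6. rides operating with open deficiencies 0 ≤ 0 → met
7. operator training 79 days ago vs limit 90 → met
8. emergency-stop system test 323 days ago vs limit 365 → met
9. restraint system inspection 494 days ago vs limit 540 → met
10. condition 'runs water rides' holds; ride-specific liability coverage $1,975,000 ≥ $1,975,000 → met
11. third-party ride inspection 128 days ago vs limit 120 → not met
12. incidents reportable in the past year 0 ≤ 0 → met
Not met: 3 of 12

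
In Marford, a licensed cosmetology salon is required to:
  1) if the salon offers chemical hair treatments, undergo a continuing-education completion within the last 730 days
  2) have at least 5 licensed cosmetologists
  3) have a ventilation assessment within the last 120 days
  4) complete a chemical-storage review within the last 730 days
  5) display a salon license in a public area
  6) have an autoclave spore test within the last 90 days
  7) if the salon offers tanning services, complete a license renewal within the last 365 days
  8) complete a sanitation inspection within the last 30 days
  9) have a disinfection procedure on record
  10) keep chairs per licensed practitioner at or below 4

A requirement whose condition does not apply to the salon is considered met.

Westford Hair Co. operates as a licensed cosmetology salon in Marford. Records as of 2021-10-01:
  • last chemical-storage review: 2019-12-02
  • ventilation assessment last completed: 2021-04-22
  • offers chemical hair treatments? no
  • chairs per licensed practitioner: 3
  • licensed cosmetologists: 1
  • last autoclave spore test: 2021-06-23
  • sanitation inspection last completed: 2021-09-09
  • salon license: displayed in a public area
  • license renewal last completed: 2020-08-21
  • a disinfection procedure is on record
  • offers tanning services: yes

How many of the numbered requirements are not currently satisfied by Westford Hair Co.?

1. condition 'offers chemical hair treatments' does not hold → requirement n/a → met
2. licensed cosmetologists 1 < 5 → not met
3. ventilation assessment 162 days ago vs limit 120 → not met
4. chemical-storage review 669 days ago vs limit 730 → met
5. salon license present → met
6. autoclave spore test 100 days ago vs limit 90 → not met
7. condition 'offers tanning services' holds; license renewal 406 days ago vs limit 365 → not met
8. sanitation inspection 22 days ago vs limit 30 → met
9. disinfection procedure present → met
10. chairs per licensed practitioner 3 ≤ 4 → met
Not met: 4 of 10

4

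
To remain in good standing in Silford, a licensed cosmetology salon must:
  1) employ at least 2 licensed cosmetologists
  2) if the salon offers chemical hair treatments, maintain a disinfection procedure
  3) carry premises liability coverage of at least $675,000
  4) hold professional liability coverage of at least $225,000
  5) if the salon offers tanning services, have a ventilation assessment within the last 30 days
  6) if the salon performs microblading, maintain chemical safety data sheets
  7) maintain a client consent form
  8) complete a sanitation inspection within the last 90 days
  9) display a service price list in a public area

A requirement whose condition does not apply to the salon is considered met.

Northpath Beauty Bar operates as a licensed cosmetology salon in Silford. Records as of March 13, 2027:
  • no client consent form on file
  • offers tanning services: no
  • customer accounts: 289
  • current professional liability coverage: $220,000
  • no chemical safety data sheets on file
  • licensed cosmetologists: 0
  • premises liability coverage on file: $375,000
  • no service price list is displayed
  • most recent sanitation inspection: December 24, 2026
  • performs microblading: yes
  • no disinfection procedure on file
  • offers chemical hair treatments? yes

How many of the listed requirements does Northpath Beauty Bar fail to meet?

1. licensed cosmetologists 0 < 2 → not met
2. condition 'offers chemical hair treatments' holds; disinfection procedure absent → not met
3. premises liability coverage $375,000 < $675,000 → not met
4. professional liability coverage $220,000 < $225,000 → not met
5. condition 'offers tanning services' does not hold → requirement n/a → met
6. condition 'performs microblading' holds; chemical safety data sheets absent → not met
7. client consent form absent → not met
8. sanitation inspection 79 days ago vs limit 90 → met
9. service price list absent → not met
Not met: 7 of 9

7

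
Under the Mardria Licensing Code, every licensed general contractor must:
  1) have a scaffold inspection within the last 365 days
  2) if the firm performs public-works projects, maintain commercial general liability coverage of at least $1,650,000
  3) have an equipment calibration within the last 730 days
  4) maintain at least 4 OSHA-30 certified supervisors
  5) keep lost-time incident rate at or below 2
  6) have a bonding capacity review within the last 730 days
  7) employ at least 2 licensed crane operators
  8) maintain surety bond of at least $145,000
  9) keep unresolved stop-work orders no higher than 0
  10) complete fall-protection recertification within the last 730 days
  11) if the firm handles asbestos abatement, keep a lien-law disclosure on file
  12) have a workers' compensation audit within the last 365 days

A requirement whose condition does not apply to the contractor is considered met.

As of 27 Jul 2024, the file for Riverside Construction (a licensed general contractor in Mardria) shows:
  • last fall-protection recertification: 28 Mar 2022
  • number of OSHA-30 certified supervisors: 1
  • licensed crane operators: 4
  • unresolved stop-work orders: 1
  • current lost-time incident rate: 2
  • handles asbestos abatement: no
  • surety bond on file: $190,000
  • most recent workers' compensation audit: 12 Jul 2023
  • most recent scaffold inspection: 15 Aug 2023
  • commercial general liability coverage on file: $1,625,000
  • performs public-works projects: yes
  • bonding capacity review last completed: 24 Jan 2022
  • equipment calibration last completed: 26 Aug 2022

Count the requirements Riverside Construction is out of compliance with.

6

1. scaffold inspection 347 days ago vs limit 365 → met
2. condition 'performs public-works projects' holds; commercial general liability coverage $1,625,000 < $1,650,000 → not met
3. equipment calibration 701 days ago vs limit 730 → met
4. OSHA-30 certified supervisors 1 < 4 → not met
5. lost-time incident rate 2 ≤ 2 → met
6. bonding capacity review 915 days ago vs limit 730 → not met
7. licensed crane operators 4 ≥ 2 → met
8. surety bond $190,000 ≥ $145,000 → met
9. unresolved stop-work orders 1 > 0 → not met
10. fall-protection recertification 852 days ago vs limit 730 → not met
11. condition 'handles asbestos abatement' does not hold → requirement n/a → met
12. workers' compensation audit 381 days ago vs limit 365 → not met
Not met: 6 of 12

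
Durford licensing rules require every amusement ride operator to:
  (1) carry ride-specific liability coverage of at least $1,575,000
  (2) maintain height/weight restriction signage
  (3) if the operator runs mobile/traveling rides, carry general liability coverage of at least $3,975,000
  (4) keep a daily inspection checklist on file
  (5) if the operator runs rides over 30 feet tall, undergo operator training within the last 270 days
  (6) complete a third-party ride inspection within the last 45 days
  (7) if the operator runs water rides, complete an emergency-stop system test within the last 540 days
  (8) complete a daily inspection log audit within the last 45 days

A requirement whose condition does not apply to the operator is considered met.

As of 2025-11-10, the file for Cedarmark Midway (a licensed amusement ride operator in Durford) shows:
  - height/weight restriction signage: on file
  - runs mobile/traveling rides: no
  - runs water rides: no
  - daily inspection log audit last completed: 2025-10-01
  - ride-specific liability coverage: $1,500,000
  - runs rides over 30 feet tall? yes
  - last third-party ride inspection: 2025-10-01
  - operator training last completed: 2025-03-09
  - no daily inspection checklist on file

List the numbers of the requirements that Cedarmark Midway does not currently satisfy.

1. ride-specific liability coverage $1,500,000 < $1,575,000 → not met
2. height/weight restriction signage present → met
3. condition 'runs mobile/traveling rides' does not hold → requirement n/a → met
4. daily inspection checklist absent → not met
5. condition 'runs rides over 30 feet tall' holds; operator training 246 days ago vs limit 270 → met
6. third-party ride inspection 40 days ago vs limit 45 → met
7. condition 'runs water rides' does not hold → requirement n/a → met
8. daily inspection log audit 40 days ago vs limit 45 → met
Not met: 1, 4

1, 4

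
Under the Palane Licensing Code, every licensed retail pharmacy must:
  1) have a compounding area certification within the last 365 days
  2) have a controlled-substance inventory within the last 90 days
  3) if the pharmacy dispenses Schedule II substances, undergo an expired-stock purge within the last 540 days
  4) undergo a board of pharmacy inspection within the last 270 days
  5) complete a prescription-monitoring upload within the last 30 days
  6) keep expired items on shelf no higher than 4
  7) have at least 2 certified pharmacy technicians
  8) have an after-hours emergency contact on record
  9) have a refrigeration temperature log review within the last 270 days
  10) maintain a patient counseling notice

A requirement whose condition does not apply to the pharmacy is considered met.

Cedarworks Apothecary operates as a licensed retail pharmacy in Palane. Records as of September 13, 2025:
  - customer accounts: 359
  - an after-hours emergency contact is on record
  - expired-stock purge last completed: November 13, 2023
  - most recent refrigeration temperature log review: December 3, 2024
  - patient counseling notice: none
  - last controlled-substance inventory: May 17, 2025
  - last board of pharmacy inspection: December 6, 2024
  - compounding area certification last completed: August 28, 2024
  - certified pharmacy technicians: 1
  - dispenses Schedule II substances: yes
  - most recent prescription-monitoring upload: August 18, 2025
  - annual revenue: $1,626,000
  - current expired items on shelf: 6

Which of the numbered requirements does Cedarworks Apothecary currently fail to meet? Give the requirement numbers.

1. compounding area certification 381 days ago vs limit 365 → not met
2. controlled-substance inventory 119 days ago vs limit 90 → not met
3. condition 'dispenses Schedule II substances' holds; expired-stock purge 670 days ago vs limit 540 → not met
4. board of pharmacy inspection 281 days ago vs limit 270 → not met
5. prescription-monitoring upload 26 days ago vs limit 30 → met
6. expired items on shelf 6 > 4 → not met
7. certified pharmacy technicians 1 < 2 → not met
8. after-hours emergency contact present → met
9. refrigeration temperature log review 284 days ago vs limit 270 → not met
10. patient counseling notice absent → not met
Not met: 1, 2, 3, 4, 6, 7, 9, 10

1, 2, 3, 4, 6, 7, 9, 10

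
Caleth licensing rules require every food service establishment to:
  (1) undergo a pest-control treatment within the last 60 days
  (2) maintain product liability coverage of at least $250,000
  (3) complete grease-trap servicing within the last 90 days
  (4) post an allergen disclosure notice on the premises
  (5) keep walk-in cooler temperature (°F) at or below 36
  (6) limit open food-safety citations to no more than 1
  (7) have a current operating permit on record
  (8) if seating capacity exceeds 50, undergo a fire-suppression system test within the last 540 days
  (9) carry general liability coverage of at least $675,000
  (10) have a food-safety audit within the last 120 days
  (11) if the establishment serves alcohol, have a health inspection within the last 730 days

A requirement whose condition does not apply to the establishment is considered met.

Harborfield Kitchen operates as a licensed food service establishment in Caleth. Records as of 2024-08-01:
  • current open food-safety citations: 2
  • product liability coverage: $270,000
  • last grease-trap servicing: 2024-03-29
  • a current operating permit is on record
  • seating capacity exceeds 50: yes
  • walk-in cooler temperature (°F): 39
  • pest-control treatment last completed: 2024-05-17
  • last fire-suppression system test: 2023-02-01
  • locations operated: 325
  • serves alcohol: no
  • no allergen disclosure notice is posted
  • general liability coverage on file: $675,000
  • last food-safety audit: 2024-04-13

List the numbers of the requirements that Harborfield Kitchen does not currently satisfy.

1, 3, 4, 5, 6, 8

1. pest-control treatment 76 days ago vs limit 60 → not met
2. product liability coverage $270,000 ≥ $250,000 → met
3. grease-trap servicing 125 days ago vs limit 90 → not met
4. allergen disclosure notice absent → not met
5. walk-in cooler temperature (°F) 39 > 36 → not met
6. open food-safety citations 2 > 1 → not met
7. current operating permit present → met
8. condition 'seating capacity exceeds 50' holds; fire-suppression system test 547 days ago vs limit 540 → not met
9. general liability coverage $675,000 ≥ $675,000 → met
10. food-safety audit 110 days ago vs limit 120 → met
11. condition 'serves alcohol' does not hold → requirement n/a → met
Not met: 1, 3, 4, 5, 6, 8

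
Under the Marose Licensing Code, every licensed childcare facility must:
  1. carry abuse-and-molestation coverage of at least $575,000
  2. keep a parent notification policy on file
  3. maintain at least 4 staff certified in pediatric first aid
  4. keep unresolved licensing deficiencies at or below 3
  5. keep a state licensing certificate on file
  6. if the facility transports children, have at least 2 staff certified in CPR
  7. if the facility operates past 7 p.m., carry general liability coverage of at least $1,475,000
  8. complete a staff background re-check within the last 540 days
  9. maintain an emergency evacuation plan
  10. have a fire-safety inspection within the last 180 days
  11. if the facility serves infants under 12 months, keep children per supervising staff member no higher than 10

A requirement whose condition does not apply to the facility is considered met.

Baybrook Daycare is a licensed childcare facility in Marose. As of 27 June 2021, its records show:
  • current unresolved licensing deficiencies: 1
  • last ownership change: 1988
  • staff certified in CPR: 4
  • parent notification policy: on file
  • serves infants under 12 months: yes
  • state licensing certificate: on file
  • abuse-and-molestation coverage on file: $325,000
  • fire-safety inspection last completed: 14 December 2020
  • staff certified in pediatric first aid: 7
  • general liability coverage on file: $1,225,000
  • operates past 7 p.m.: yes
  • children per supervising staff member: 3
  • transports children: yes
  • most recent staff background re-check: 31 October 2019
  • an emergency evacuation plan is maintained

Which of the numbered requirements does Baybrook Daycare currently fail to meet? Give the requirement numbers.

1. abuse-and-molestation coverage $325,000 < $575,000 → not met
2. parent notification policy present → met
3. staff certified in pediatric first aid 7 ≥ 4 → met
4. unresolved licensing deficiencies 1 ≤ 3 → met
5. state licensing certificate present → met
6. condition 'transports children' holds; staff certified in CPR 4 ≥ 2 → met
7. condition 'operates past 7 p.m.' holds; general liability coverage $1,225,000 < $1,475,000 → not met
8. staff background re-check 605 days ago vs limit 540 → not met
9. emergency evacuation plan present → met
10. fire-safety inspection 195 days ago vs limit 180 → not met
11. condition 'serves infants under 12 months' holds; children per supervising staff member 3 ≤ 10 → met
Not met: 1, 7, 8, 10

1, 7, 8, 10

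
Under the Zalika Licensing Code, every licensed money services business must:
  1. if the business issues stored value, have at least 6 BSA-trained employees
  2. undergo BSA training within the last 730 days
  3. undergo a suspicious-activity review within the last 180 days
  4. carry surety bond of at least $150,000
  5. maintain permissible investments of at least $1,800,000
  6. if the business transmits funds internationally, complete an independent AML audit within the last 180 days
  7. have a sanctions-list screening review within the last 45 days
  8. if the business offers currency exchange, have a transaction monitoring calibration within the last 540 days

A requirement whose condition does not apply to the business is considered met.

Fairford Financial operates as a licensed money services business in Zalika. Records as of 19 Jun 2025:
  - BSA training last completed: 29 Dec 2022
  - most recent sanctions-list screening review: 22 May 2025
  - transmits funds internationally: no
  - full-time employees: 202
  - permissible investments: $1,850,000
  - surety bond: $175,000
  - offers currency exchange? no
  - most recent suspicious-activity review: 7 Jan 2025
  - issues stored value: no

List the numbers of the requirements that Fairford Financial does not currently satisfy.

2

1. condition 'issues stored value' does not hold → requirement n/a → met
2. BSA training 903 days ago vs limit 730 → not met
3. suspicious-activity review 163 days ago vs limit 180 → met
4. surety bond $175,000 ≥ $150,000 → met
5. permissible investments $1,850,000 ≥ $1,800,000 → met
6. condition 'transmits funds internationally' does not hold → requirement n/a → met
7. sanctions-list screening review 28 days ago vs limit 45 → met
8. condition 'offers currency exchange' does not hold → requirement n/a → met
Not met: 2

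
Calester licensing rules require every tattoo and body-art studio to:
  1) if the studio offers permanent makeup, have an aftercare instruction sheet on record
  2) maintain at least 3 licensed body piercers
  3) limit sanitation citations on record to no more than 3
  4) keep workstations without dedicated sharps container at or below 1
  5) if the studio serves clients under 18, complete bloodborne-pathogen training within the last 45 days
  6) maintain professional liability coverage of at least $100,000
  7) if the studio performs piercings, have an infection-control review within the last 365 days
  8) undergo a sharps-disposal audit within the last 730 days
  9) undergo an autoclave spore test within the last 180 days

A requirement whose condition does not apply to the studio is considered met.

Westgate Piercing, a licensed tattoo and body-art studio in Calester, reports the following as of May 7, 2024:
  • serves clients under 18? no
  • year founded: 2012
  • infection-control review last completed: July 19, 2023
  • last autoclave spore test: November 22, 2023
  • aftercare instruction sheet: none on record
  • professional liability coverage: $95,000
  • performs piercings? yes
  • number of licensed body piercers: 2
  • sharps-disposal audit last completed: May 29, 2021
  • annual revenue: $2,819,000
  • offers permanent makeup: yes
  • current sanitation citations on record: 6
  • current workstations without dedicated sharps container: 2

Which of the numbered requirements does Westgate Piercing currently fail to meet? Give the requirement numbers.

1, 2, 3, 4, 6, 8

1. condition 'offers permanent makeup' holds; aftercare instruction sheet absent → not met
2. licensed body piercers 2 < 3 → not met
3. sanitation citations on record 6 > 3 → not met
4. workstations without dedicated sharps container 2 > 1 → not met
5. condition 'serves clients under 18' does not hold → requirement n/a → met
6. professional liability coverage $95,000 < $100,000 → not met
7. condition 'performs piercings' holds; infection-control review 293 days ago vs limit 365 → met
8. sharps-disposal audit 1074 days ago vs limit 730 → not met
9. autoclave spore test 167 days ago vs limit 180 → met
Not met: 1, 2, 3, 4, 6, 8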